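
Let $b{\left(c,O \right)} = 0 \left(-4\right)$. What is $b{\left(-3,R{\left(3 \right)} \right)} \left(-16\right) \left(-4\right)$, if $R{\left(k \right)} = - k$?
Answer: $0$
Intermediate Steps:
$b{\left(c,O \right)} = 0$
$b{\left(-3,R{\left(3 \right)} \right)} \left(-16\right) \left(-4\right) = 0 \left(-16\right) \left(-4\right) = 0 \left(-4\right) = 0$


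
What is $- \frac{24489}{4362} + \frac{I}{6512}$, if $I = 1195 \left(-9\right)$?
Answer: $- \frac{34397613}{4734224} \approx -7.2657$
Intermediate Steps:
$I = -10755$
$- \frac{24489}{4362} + \frac{I}{6512} = - \frac{24489}{4362} - \frac{10755}{6512} = \left(-24489\right) \frac{1}{4362} - \frac{10755}{6512} = - \frac{8163}{1454} - \frac{10755}{6512} = - \frac{34397613}{4734224}$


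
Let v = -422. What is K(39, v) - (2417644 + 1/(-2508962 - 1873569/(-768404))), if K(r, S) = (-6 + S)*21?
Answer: -4678290639392751524/1927894563079 ≈ -2.4266e+6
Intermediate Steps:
K(r, S) = -126 + 21*S
K(39, v) - (2417644 + 1/(-2508962 - 1873569/(-768404))) = (-126 + 21*(-422)) - (2417644 + 1/(-2508962 - 1873569/(-768404))) = (-126 - 8862) - (2417644 + 1/(-2508962 - 1873569*(-1/768404))) = -8988 - (2417644 + 1/(-2508962 + 1873569/768404)) = -8988 - (2417644 + 1/(-1927894563079/768404)) = -8988 - (2417644 - 768404/1927894563079) = -8988 - 1*4660962723059797472/1927894563079 = -8988 - 4660962723059797472/1927894563079 = -4678290639392751524/1927894563079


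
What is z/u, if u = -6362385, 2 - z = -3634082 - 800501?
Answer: -295639/424159 ≈ -0.69700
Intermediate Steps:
z = 4434585 (z = 2 - (-3634082 - 800501) = 2 - 1*(-4434583) = 2 + 4434583 = 4434585)
z/u = 4434585/(-6362385) = 4434585*(-1/6362385) = -295639/424159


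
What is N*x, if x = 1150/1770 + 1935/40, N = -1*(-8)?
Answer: 69419/177 ≈ 392.20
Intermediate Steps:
N = 8
x = 69419/1416 (x = 1150*(1/1770) + 1935*(1/40) = 115/177 + 387/8 = 69419/1416 ≈ 49.025)
N*x = 8*(69419/1416) = 69419/177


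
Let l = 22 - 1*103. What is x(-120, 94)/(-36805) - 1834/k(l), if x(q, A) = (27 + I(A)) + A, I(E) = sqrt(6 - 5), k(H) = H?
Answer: 67490488/2981205 ≈ 22.639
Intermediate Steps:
l = -81 (l = 22 - 103 = -81)
I(E) = 1 (I(E) = sqrt(1) = 1)
x(q, A) = 28 + A (x(q, A) = (27 + 1) + A = 28 + A)
x(-120, 94)/(-36805) - 1834/k(l) = (28 + 94)/(-36805) - 1834/(-81) = 122*(-1/36805) - 1834*(-1/81) = -122/36805 + 1834/81 = 67490488/2981205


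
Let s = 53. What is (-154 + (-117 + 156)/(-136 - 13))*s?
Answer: -1218205/149 ≈ -8175.9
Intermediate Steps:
(-154 + (-117 + 156)/(-136 - 13))*s = (-154 + (-117 + 156)/(-136 - 13))*53 = (-154 + 39/(-149))*53 = (-154 + 39*(-1/149))*53 = (-154 - 39/149)*53 = -22985/149*53 = -1218205/149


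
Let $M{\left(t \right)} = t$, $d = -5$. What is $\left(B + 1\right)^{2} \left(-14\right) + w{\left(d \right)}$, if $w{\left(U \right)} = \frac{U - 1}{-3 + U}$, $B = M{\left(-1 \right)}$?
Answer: $\frac{3}{4} \approx 0.75$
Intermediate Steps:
$B = -1$
$w{\left(U \right)} = \frac{-1 + U}{-3 + U}$
$\left(B + 1\right)^{2} \left(-14\right) + w{\left(d \right)} = \left(-1 + 1\right)^{2} \left(-14\right) + \frac{-1 - 5}{-3 - 5} = 0^{2} \left(-14\right) + \frac{1}{-8} \left(-6\right) = 0 \left(-14\right) - - \frac{3}{4} = 0 + \frac{3}{4} = \frac{3}{4}$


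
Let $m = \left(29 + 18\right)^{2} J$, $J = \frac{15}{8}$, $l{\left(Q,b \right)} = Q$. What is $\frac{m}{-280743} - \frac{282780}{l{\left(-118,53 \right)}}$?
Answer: $\frac{105850689065}{44170232} \approx 2396.4$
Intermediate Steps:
$J = \frac{15}{8}$ ($J = 15 \cdot \frac{1}{8} = \frac{15}{8} \approx 1.875$)
$m = \frac{33135}{8}$ ($m = \left(29 + 18\right)^{2} \cdot \frac{15}{8} = 47^{2} \cdot \frac{15}{8} = 2209 \cdot \frac{15}{8} = \frac{33135}{8} \approx 4141.9$)
$\frac{m}{-280743} - \frac{282780}{l{\left(-118,53 \right)}} = \frac{33135}{8 \left(-280743\right)} - \frac{282780}{-118} = \frac{33135}{8} \left(- \frac{1}{280743}\right) - - \frac{141390}{59} = - \frac{11045}{748648} + \frac{141390}{59} = \frac{105850689065}{44170232}$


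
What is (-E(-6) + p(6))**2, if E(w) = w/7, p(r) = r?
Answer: 2304/49 ≈ 47.020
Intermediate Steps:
E(w) = w/7 (E(w) = w*(1/7) = w/7)
(-E(-6) + p(6))**2 = (-(-6)/7 + 6)**2 = (-1*(-6/7) + 6)**2 = (6/7 + 6)**2 = (48/7)**2 = 2304/49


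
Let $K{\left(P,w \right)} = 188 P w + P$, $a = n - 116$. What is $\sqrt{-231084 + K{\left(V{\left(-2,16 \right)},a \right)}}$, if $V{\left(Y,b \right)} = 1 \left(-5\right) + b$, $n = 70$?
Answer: $i \sqrt{326201} \approx 571.14 i$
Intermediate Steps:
$V{\left(Y,b \right)} = -5 + b$
$a = -46$ ($a = 70 - 116 = -46$)
$K{\left(P,w \right)} = P + 188 P w$ ($K{\left(P,w \right)} = 188 P w + P = P + 188 P w$)
$\sqrt{-231084 + K{\left(V{\left(-2,16 \right)},a \right)}} = \sqrt{-231084 + \left(-5 + 16\right) \left(1 + 188 \left(-46\right)\right)} = \sqrt{-231084 + 11 \left(1 - 8648\right)} = \sqrt{-231084 + 11 \left(-8647\right)} = \sqrt{-231084 - 95117} = \sqrt{-326201} = i \sqrt{326201}$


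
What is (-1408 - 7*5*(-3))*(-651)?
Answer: 848253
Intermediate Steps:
(-1408 - 7*5*(-3))*(-651) = (-1408 - 35*(-3))*(-651) = (-1408 + 105)*(-651) = -1303*(-651) = 848253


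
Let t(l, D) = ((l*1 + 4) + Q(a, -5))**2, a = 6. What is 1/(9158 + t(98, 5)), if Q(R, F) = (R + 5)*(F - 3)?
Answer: 1/9354 ≈ 0.00010691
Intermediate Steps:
Q(R, F) = (-3 + F)*(5 + R) (Q(R, F) = (5 + R)*(-3 + F) = (-3 + F)*(5 + R))
t(l, D) = (-84 + l)**2 (t(l, D) = ((l*1 + 4) + (-15 - 3*6 + 5*(-5) - 5*6))**2 = ((l + 4) + (-15 - 18 - 25 - 30))**2 = ((4 + l) - 88)**2 = (-84 + l)**2)
1/(9158 + t(98, 5)) = 1/(9158 + (-84 + 98)**2) = 1/(9158 + 14**2) = 1/(9158 + 196) = 1/9354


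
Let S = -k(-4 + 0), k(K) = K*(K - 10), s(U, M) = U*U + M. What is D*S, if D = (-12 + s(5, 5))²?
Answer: -18144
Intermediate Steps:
s(U, M) = M + U² (s(U, M) = U² + M = M + U²)
k(K) = K*(-10 + K)
S = -56 (S = -(-4 + 0)*(-10 + (-4 + 0)) = -(-4)*(-10 - 4) = -(-4)*(-14) = -1*56 = -56)
D = 324 (D = (-12 + (5 + 5²))² = (-12 + (5 + 25))² = (-12 + 30)² = 18² = 324)
D*S = 324*(-56) = -18144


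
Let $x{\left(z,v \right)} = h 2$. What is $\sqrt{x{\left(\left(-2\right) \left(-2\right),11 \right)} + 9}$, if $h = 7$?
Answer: $\sqrt{23} \approx 4.7958$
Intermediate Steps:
$x{\left(z,v \right)} = 14$ ($x{\left(z,v \right)} = 7 \cdot 2 = 14$)
$\sqrt{x{\left(\left(-2\right) \left(-2\right),11 \right)} + 9} = \sqrt{14 + 9} = \sqrt{23}$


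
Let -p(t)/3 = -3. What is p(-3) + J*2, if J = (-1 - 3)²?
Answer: 41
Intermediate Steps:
J = 16 (J = (-4)² = 16)
p(t) = 9 (p(t) = -3*(-3) = 9)
p(-3) + J*2 = 9 + 16*2 = 9 + 32 = 41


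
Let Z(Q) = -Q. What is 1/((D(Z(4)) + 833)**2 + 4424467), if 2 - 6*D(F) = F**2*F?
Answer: 1/5136803 ≈ 1.9467e-7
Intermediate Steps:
D(F) = 1/3 - F**3/6 (D(F) = 1/3 - F**2*F/6 = 1/3 - F**3/6)
1/((D(Z(4)) + 833)**2 + 4424467) = 1/(((1/3 - (-1*4)**3/6) + 833)**2 + 4424467) = 1/(((1/3 - 1/6*(-4)**3) + 833)**2 + 4424467) = 1/(((1/3 - 1/6*(-64)) + 833)**2 + 4424467) = 1/(((1/3 + 32/3) + 833)**2 + 4424467) = 1/((11 + 833)**2 + 4424467) = 1/(844**2 + 4424467) = 1/(712336 + 4424467) = 1/5136803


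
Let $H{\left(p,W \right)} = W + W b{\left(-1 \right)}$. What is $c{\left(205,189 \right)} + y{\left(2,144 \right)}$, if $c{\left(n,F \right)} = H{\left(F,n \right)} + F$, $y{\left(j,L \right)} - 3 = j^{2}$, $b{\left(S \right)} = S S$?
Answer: $606$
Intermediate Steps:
$b{\left(S \right)} = S^{2}$
$H{\left(p,W \right)} = 2 W$ ($H{\left(p,W \right)} = W + W \left(-1\right)^{2} = W + W 1 = W + W = 2 W$)
$y{\left(j,L \right)} = 3 + j^{2}$
$c{\left(n,F \right)} = F + 2 n$ ($c{\left(n,F \right)} = 2 n + F = F + 2 n$)
$c{\left(205,189 \right)} + y{\left(2,144 \right)} = \left(189 + 2 \cdot 205\right) + \left(3 + 2^{2}\right) = \left(189 + 410\right) + \left(3 + 4\right) = 599 + 7 = 606$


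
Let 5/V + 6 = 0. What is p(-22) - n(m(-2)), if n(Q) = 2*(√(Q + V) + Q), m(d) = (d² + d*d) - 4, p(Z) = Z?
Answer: -30 - √114/3 ≈ -33.559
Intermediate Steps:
V = -⅚ (V = 5/(-6 + 0) = 5/(-6) = 5*(-⅙) = -⅚ ≈ -0.83333)
m(d) = -4 + 2*d² (m(d) = (d² + d²) - 4 = 2*d² - 4 = -4 + 2*d²)
n(Q) = 2*Q + 2*√(-⅚ + Q) (n(Q) = 2*(√(Q - ⅚) + Q) = 2*(√(-⅚ + Q) + Q) = 2*(Q + √(-⅚ + Q)) = 2*Q + 2*√(-⅚ + Q))
p(-22) - n(m(-2)) = -22 - (2*(-4 + 2*(-2)²) + √(-30 + 36*(-4 + 2*(-2)²))/3) = -22 - (2*(-4 + 2*4) + √(-30 + 36*(-4 + 2*4))/3) = -22 - (2*(-4 + 8) + √(-30 + 36*(-4 + 8))/3) = -22 - (2*4 + √(-30 + 36*4)/3) = -22 - (8 + √(-30 + 144)/3) = -22 - (8 + √114/3) = -22 + (-8 - √114/3) = -30 - √114/3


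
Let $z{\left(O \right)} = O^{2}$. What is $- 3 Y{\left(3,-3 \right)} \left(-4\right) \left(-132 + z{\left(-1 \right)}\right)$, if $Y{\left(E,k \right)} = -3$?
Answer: $4716$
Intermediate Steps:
$- 3 Y{\left(3,-3 \right)} \left(-4\right) \left(-132 + z{\left(-1 \right)}\right) = \left(-3\right) \left(-3\right) \left(-4\right) \left(-132 + \left(-1\right)^{2}\right) = 9 \left(-4\right) \left(-132 + 1\right) = \left(-36\right) \left(-131\right) = 4716$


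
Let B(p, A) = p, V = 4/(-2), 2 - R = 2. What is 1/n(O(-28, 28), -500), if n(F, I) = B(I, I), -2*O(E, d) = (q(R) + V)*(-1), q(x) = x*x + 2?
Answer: -1/500 ≈ -0.0020000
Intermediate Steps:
R = 0 (R = 2 - 1*2 = 2 - 2 = 0)
q(x) = 2 + x² (q(x) = x² + 2 = 2 + x²)
V = -2 (V = 4*(-½) = -2)
O(E, d) = 0 (O(E, d) = -((2 + 0²) - 2)*(-1)/2 = -((2 + 0) - 2)*(-1)/2 = -(2 - 2)*(-1)/2 = -0*(-1) = -½*0 = 0)
n(F, I) = I
1/n(O(-28, 28), -500) = 1/(-500) = -1/500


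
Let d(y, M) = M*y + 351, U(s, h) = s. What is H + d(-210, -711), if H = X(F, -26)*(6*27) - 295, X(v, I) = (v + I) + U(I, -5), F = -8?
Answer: 139646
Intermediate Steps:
d(y, M) = 351 + M*y
X(v, I) = v + 2*I (X(v, I) = (v + I) + I = (I + v) + I = v + 2*I)
H = -10015 (H = (-8 + 2*(-26))*(6*27) - 295 = (-8 - 52)*162 - 295 = -60*162 - 295 = -9720 - 295 = -10015)
H + d(-210, -711) = -10015 + (351 - 711*(-210)) = -10015 + (351 + 149310) = -10015 + 149661 = 139646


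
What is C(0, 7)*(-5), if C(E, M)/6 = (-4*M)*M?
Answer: 5880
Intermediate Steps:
C(E, M) = -24*M² (C(E, M) = 6*((-4*M)*M) = 6*(-4*M²) = -24*M²)
C(0, 7)*(-5) = -24*7²*(-5) = -24*49*(-5) = -1176*(-5) = 5880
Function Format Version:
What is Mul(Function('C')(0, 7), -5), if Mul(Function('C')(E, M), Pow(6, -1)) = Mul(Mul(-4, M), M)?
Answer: 5880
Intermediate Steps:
Function('C')(E, M) = Mul(-24, Pow(M, 2)) (Function('C')(E, M) = Mul(6, Mul(Mul(-4, M), M)) = Mul(6, Mul(-4, Pow(M, 2))) = Mul(-24, Pow(M, 2)))
Mul(Function('C')(0, 7), -5) = Mul(Mul(-24, Pow(7, 2)), -5) = Mul(Mul(-24, 49), -5) = Mul(-1176, -5) = 5880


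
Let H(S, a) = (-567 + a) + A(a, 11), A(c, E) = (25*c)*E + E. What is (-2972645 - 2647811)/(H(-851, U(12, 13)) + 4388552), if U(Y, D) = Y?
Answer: -1405114/1097827 ≈ -1.2799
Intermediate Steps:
A(c, E) = E + 25*E*c (A(c, E) = 25*E*c + E = E + 25*E*c)
H(S, a) = -556 + 276*a (H(S, a) = (-567 + a) + 11*(1 + 25*a) = (-567 + a) + (11 + 275*a) = -556 + 276*a)
(-2972645 - 2647811)/(H(-851, U(12, 13)) + 4388552) = (-2972645 - 2647811)/((-556 + 276*12) + 4388552) = -5620456/((-556 + 3312) + 4388552) = -5620456/(2756 + 4388552) = -5620456/4391308 = -5620456*1/4391308 = -1405114/1097827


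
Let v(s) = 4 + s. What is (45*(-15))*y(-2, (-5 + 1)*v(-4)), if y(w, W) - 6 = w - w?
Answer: -4050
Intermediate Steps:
y(w, W) = 6 (y(w, W) = 6 + (w - w) = 6 + 0 = 6)
(45*(-15))*y(-2, (-5 + 1)*v(-4)) = (45*(-15))*6 = -675*6 = -4050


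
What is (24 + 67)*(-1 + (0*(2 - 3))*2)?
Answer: -91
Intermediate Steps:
(24 + 67)*(-1 + (0*(2 - 3))*2) = 91*(-1 + (0*(-1))*2) = 91*(-1 + 0*2) = 91*(-1 + 0) = 91*(-1) = -91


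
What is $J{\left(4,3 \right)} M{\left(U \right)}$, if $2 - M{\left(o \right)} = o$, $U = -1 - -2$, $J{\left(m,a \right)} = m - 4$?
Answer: $0$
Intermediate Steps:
$J{\left(m,a \right)} = -4 + m$
$U = 1$ ($U = -1 + 2 = 1$)
$M{\left(o \right)} = 2 - o$
$J{\left(4,3 \right)} M{\left(U \right)} = \left(-4 + 4\right) \left(2 - 1\right) = 0 \left(2 - 1\right) = 0 \cdot 1 = 0$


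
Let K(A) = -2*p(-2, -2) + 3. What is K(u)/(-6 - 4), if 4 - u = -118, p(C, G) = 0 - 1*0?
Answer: -3/10 ≈ -0.30000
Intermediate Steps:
p(C, G) = 0 (p(C, G) = 0 + 0 = 0)
u = 122 (u = 4 - 1*(-118) = 4 + 118 = 122)
K(A) = 3 (K(A) = -2*0 + 3 = 0 + 3 = 3)
K(u)/(-6 - 4) = 3/(-6 - 4) = 3/(-10) = 3*(-⅒) = -3/10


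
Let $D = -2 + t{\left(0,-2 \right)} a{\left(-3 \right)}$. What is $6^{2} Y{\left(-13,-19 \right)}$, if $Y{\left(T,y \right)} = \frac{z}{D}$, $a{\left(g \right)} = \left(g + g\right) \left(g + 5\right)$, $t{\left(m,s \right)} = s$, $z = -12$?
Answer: $- \frac{216}{11} \approx -19.636$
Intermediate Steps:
$a{\left(g \right)} = 2 g \left(5 + g\right)$
$D = 22$ ($D = -2 - 2 \cdot 2 \left(-3\right) \left(5 - 3\right) = -2 - 2 \cdot 2 \left(-3\right) 2 = -2 - -24 = -2 + 24 = 22$)
$Y{\left(T,y \right)} = - \frac{6}{11}$ ($Y{\left(T,y \right)} = - \frac{12}{22} = \left(-12\right) \frac{1}{22} = - \frac{6}{11}$)
$6^{2} Y{\left(-13,-19 \right)} = 6^{2} \left(- \frac{6}{11}\right) = 36 \left(- \frac{6}{11}\right) = - \frac{216}{11}$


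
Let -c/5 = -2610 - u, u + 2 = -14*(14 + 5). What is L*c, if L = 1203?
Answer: 14087130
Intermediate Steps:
u = -268 (u = -2 - 14*(14 + 5) = -2 - 14*19 = -2 - 266 = -268)
c = 11710 (c = -5*(-2610 - 1*(-268)) = -5*(-2610 + 268) = -5*(-2342) = 11710)
L*c = 1203*11710 = 14087130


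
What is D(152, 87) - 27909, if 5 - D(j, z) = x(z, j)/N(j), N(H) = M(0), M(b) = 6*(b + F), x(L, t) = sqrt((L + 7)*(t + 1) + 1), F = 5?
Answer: -27904 - sqrt(14383)/30 ≈ -27908.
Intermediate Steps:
x(L, t) = sqrt(1 + (1 + t)*(7 + L)) (x(L, t) = sqrt((7 + L)*(1 + t) + 1) = sqrt((1 + t)*(7 + L) + 1) = sqrt(1 + (1 + t)*(7 + L)))
M(b) = 30 + 6*b (M(b) = 6*(b + 5) = 6*(5 + b) = 30 + 6*b)
N(H) = 30 (N(H) = 30 + 6*0 = 30 + 0 = 30)
D(j, z) = 5 - sqrt(8 + z + 7*j + j*z)/30 (D(j, z) = 5 - sqrt(8 + z + 7*j + z*j)/30 = 5 - sqrt(8 + z + 7*j + j*z)/30)
D(152, 87) - 27909 = (5 - sqrt(8 + 87 + 7*152 + 152*87)/30) - 27909 = (5 - sqrt(8 + 87 + 1064 + 13224)/30) - 27909 = (5 - sqrt(14383)/30) - 27909 = -27904 - sqrt(14383)/30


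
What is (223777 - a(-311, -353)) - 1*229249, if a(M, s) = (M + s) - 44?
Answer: -4764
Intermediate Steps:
a(M, s) = -44 + M + s
(223777 - a(-311, -353)) - 1*229249 = (223777 - (-44 - 311 - 353)) - 1*229249 = (223777 - 1*(-708)) - 229249 = (223777 + 708) - 229249 = 224485 - 229249 = -4764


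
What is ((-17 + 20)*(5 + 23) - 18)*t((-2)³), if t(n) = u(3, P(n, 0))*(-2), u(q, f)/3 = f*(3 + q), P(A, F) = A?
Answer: 19008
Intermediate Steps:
u(q, f) = 3*f*(3 + q) (u(q, f) = 3*(f*(3 + q)) = 3*f*(3 + q))
t(n) = -36*n (t(n) = (3*n*(3 + 3))*(-2) = (3*n*6)*(-2) = (18*n)*(-2) = -36*n)
((-17 + 20)*(5 + 23) - 18)*t((-2)³) = ((-17 + 20)*(5 + 23) - 18)*(-36*(-2)³) = (3*28 - 18)*(-36*(-8)) = (84 - 18)*288 = 66*288 = 19008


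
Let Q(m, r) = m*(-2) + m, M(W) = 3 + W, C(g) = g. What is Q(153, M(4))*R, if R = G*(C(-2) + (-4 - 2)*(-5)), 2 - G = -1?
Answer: -12852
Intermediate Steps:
G = 3 (G = 2 - 1*(-1) = 2 + 1 = 3)
Q(m, r) = -m (Q(m, r) = -2*m + m = -m)
R = 84 (R = 3*(-2 + (-4 - 2)*(-5)) = 3*(-2 - 6*(-5)) = 3*(-2 + 30) = 3*28 = 84)
Q(153, M(4))*R = -1*153*84 = -153*84 = -12852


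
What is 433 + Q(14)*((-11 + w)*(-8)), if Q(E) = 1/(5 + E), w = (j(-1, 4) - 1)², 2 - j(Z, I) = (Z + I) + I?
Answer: 8027/19 ≈ 422.47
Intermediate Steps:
j(Z, I) = 2 - Z - 2*I (j(Z, I) = 2 - ((Z + I) + I) = 2 - ((I + Z) + I) = 2 - (Z + 2*I) = 2 + (-Z - 2*I) = 2 - Z - 2*I)
w = 36 (w = ((2 - 1*(-1) - 2*4) - 1)² = ((2 + 1 - 8) - 1)² = (-5 - 1)² = (-6)² = 36)
433 + Q(14)*((-11 + w)*(-8)) = 433 + ((-11 + 36)*(-8))/(5 + 14) = 433 + (25*(-8))/19 = 433 + (1/19)*(-200) = 433 - 200/19 = 8027/19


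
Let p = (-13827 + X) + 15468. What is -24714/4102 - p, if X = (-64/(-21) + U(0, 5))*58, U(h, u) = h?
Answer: -11221760/6153 ≈ -1823.8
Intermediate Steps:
X = 3712/21 (X = (-64/(-21) + 0)*58 = (-64*(-1/21) + 0)*58 = (64/21 + 0)*58 = (64/21)*58 = 3712/21 ≈ 176.76)
p = 38173/21 (p = (-13827 + 3712/21) + 15468 = -286655/21 + 15468 = 38173/21 ≈ 1817.8)
-24714/4102 - p = -24714/4102 - 1*38173/21 = -24714*1/4102 - 38173/21 = -12357/2051 - 38173/21 = -11221760/6153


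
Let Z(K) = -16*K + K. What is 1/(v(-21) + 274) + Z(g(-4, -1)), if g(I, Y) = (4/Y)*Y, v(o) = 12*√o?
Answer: (-720*√21 + 16439*I)/(2*(-137*I + 6*√21)) ≈ -59.997 - 0.00070411*I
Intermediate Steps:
g(I, Y) = 4
Z(K) = -15*K
1/(v(-21) + 274) + Z(g(-4, -1)) = 1/(12*√(-21) + 274) - 15*4 = 1/(12*(I*√21) + 274) - 60 = 1/(12*I*√21 + 274) - 60 = 1/(274 + 12*I*√21) - 60 = -60 + 1/(274 + 12*I*√21)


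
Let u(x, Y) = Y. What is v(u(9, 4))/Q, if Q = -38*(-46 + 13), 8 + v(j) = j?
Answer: -2/627 ≈ -0.0031898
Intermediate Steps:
v(j) = -8 + j
Q = 1254 (Q = -38*(-33) = 1254)
v(u(9, 4))/Q = (-8 + 4)/1254 = -4*1/1254 = -2/627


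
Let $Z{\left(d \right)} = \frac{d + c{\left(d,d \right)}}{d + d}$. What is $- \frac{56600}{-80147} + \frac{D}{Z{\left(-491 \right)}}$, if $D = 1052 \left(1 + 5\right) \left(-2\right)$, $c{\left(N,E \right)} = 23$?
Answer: $- \frac{82794773008}{3125733} \approx -26488.0$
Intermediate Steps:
$Z{\left(d \right)} = \frac{23 + d}{2 d}$ ($Z{\left(d \right)} = \frac{d + 23}{d + d} = \frac{23 + d}{2 d}$)
$D = -12624$ ($D = 1052 \cdot 6 \left(-2\right) = 1052 \left(-12\right) = -12624$)
$- \frac{56600}{-80147} + \frac{D}{Z{\left(-491 \right)}} = - \frac{56600}{-80147} - \frac{12624}{\frac{1}{2} \frac{1}{-491} \left(23 - 491\right)} = \left(-56600\right) \left(- \frac{1}{80147}\right) - \frac{12624}{\frac{1}{2} \left(- \frac{1}{491}\right) \left(-468\right)} = \frac{56600}{80147} - \frac{12624}{\frac{234}{491}} = \frac{56600}{80147} - \frac{1033064}{39} = - \frac{82794773008}{3125733}$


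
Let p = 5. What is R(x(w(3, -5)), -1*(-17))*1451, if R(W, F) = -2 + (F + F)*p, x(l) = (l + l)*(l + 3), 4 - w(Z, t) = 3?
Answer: 243768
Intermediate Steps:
w(Z, t) = 1 (w(Z, t) = 4 - 1*3 = 4 - 3 = 1)
x(l) = 2*l*(3 + l) (x(l) = (2*l)*(3 + l) = 2*l*(3 + l))
R(W, F) = -2 + 10*F (R(W, F) = -2 + (F + F)*5 = -2 + (2*F)*5 = -2 + 10*F)
R(x(w(3, -5)), -1*(-17))*1451 = (-2 + 10*(-1*(-17)))*1451 = (-2 + 10*17)*1451 = (-2 + 170)*1451 = 168*1451 = 243768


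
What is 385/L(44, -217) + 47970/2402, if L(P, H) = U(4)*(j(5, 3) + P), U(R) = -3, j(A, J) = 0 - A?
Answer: 2343860/140517 ≈ 16.680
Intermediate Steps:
j(A, J) = -A
L(P, H) = 15 - 3*P (L(P, H) = -3*(-1*5 + P) = -3*(-5 + P) = 15 - 3*P)
385/L(44, -217) + 47970/2402 = 385/(15 - 3*44) + 47970/2402 = 385/(15 - 132) + 47970*(1/2402) = 385/(-117) + 23985/1201 = 385*(-1/117) + 23985/1201 = -385/117 + 23985/1201 = 2343860/140517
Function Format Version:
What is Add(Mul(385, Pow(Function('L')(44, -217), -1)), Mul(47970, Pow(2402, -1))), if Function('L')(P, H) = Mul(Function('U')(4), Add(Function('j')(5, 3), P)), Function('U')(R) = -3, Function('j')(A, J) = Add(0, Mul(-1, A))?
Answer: Rational(2343860, 140517) ≈ 16.680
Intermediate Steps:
Function('j')(A, J) = Mul(-1, A)
Function('L')(P, H) = Add(15, Mul(-3, P)) (Function('L')(P, H) = Mul(-3, Add(Mul(-1, 5), P)) = Mul(-3, Add(-5, P)) = Add(15, Mul(-3, P)))
Add(Mul(385, Pow(Function('L')(44, -217), -1)), Mul(47970, Pow(2402, -1))) = Add(Mul(385, Pow(Add(15, Mul(-3, 44)), -1)), Mul(47970, Pow(2402, -1))) = Add(Mul(385, Pow(Add(15, -132), -1)), Mul(47970, Rational(1, 2402))) = Add(Mul(385, Pow(-117, -1)), Rational(23985, 1201)) = Add(Mul(385, Rational(-1, 117)), Rational(23985, 1201)) = Add(Rational(-385, 117), Rational(23985, 1201)) = Rational(2343860, 140517)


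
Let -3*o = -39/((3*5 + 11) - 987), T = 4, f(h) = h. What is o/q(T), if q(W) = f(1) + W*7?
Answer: -13/27869 ≈ -0.00046647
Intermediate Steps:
q(W) = 1 + 7*W (q(W) = 1 + W*7 = 1 + 7*W)
o = -13/961 (o = -(-39)/(3*((3*5 + 11) - 987)) = -(-39)/(3*((15 + 11) - 987)) = -(-39)/(3*(26 - 987)) = -(-39)/(3*(-961)) = -(-1)*(-39)/2883 = -⅓*39/961 = -13/961 ≈ -0.013528)
o/q(T) = -13/(961*(1 + 7*4)) = -13/(961*(1 + 28)) = -13/961/29 = -13/961*1/29 = -13/27869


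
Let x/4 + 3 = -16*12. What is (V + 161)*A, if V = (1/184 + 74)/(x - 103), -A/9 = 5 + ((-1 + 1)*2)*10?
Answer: -1176496875/162472 ≈ -7241.2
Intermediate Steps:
x = -780 (x = -12 + 4*(-16*12) = -12 + 4*(-192) = -12 - 768 = -780)
A = -45 (A = -9*(5 + ((-1 + 1)*2)*10) = -9*(5 + (0*2)*10) = -9*(5 + 0*10) = -9*(5 + 0) = -9*5 = -45)
V = -13617/162472 (V = (1/184 + 74)/(-780 - 103) = (1/184 + 74)/(-883) = (13617/184)*(-1/883) = -13617/162472 ≈ -0.083811)
(V + 161)*A = (-13617/162472 + 161)*(-45) = (26144375/162472)*(-45) = -1176496875/162472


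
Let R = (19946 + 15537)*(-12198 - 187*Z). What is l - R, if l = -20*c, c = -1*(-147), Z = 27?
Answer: 611972361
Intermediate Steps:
c = 147
l = -2940 (l = -20*147 = -2940)
R = -611975301 (R = (19946 + 15537)*(-12198 - 187*27) = 35483*(-12198 - 5049) = 35483*(-17247) = -611975301)
l - R = -2940 - 1*(-611975301) = -2940 + 611975301 = 611972361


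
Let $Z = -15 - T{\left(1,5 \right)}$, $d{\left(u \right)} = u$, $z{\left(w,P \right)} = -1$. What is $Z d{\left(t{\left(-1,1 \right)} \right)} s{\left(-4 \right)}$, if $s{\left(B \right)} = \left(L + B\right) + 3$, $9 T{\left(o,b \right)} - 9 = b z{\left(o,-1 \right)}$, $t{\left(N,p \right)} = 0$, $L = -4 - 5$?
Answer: $0$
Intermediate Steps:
$L = -9$
$T{\left(o,b \right)} = 1 - \frac{b}{9}$ ($T{\left(o,b \right)} = 1 + \frac{b \left(-1\right)}{9} = 1 + \frac{\left(-1\right) b}{9} = 1 - \frac{b}{9}$)
$s{\left(B \right)} = -6 + B$ ($s{\left(B \right)} = \left(-9 + B\right) + 3 = -6 + B$)
$Z = - \frac{139}{9}$ ($Z = -15 - \left(1 - \frac{5}{9}\right) = -15 - \frac{4}{9} = - \frac{139}{9} \approx -15.444$)
$Z d{\left(t{\left(-1,1 \right)} \right)} s{\left(-4 \right)} = \left(- \frac{139}{9}\right) 0 \left(-6 - 4\right) = 0 \left(-10\right) = 0$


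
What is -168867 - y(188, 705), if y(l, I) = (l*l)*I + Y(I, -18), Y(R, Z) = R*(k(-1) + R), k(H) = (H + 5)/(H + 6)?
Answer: -25583976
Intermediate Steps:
k(H) = (5 + H)/(6 + H)
Y(R, Z) = R*(⅘ + R) (Y(R, Z) = R*((5 - 1)/(6 - 1) + R) = R*(4/5 + R) = R*((⅕)*4 + R) = R*(⅘ + R))
y(l, I) = I*l² + I*(4 + 5*I)/5 (y(l, I) = (l*l)*I + I*(4 + 5*I)/5 = l²*I + I*(4 + 5*I)/5 = I*l² + I*(4 + 5*I)/5)
-168867 - y(188, 705) = -168867 - 705*(4 + 5*705 + 5*188²)/5 = -168867 - 705*(4 + 3525 + 5*35344)/5 = -168867 - 705*(4 + 3525 + 176720)/5 = -168867 - 705*180249/5 = -168867 - 1*25415109 = -168867 - 25415109 = -25583976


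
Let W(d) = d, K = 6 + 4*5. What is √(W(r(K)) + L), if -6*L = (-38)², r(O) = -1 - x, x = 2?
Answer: I*√2193/3 ≈ 15.61*I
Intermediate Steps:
K = 26 (K = 6 + 20 = 26)
r(O) = -3 (r(O) = -1 - 1*2 = -1 - 2 = -3)
L = -722/3 (L = -⅙*(-38)² = -⅙*1444 = -722/3 ≈ -240.67)
√(W(r(K)) + L) = √(-3 - 722/3) = √(-731/3) = I*√2193/3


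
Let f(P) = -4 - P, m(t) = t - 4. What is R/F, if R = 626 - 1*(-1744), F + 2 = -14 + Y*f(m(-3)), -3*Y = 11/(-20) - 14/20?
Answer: -9480/59 ≈ -160.68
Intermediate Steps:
m(t) = -4 + t
Y = 5/12 (Y = -(11/(-20) - 14/20)/3 = -(11*(-1/20) - 14*1/20)/3 = -(-11/20 - 7/10)/3 = -⅓*(-5/4) = 5/12 ≈ 0.41667)
F = -59/4 (F = -2 + (-14 + 5*(-4 - (-4 - 3))/12) = -2 + (-14 + 5*(-4 - 1*(-7))/12) = -2 + (-14 + 5*(-4 + 7)/12) = -2 + (-14 + (5/12)*3) = -2 + (-14 + 5/4) = -2 - 51/4 = -59/4 ≈ -14.750)
R = 2370 (R = 626 + 1744 = 2370)
R/F = 2370/(-59/4) = 2370*(-4/59) = -9480/59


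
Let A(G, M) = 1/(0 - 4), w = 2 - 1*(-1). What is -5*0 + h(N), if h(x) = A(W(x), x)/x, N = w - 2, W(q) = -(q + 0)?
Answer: -1/4 ≈ -0.25000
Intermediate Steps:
w = 3 (w = 2 + 1 = 3)
W(q) = -q
A(G, M) = -1/4 (A(G, M) = 1/(-4) = -1/4)
N = 1 (N = 3 - 2 = 1)
h(x) = -1/(4*x)
-5*0 + h(N) = -5*0 - 1/4/1 = 0 - 1/4*1 = 0 - 1/4 = -1/4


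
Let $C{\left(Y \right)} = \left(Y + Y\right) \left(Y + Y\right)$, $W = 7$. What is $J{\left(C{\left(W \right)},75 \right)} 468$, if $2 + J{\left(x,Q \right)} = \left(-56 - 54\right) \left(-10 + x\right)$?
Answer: $-9576216$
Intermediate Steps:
$C{\left(Y \right)} = 4 Y^{2}$ ($C{\left(Y \right)} = 2 Y 2 Y = 4 Y^{2}$)
$J{\left(x,Q \right)} = 1098 - 110 x$ ($J{\left(x,Q \right)} = -2 + \left(-56 - 54\right) \left(-10 + x\right) = -2 - 110 \left(-10 + x\right) = -2 - \left(-1100 + 110 x\right) = 1098 - 110 x$)
$J{\left(C{\left(W \right)},75 \right)} 468 = \left(1098 - 110 \cdot 4 \cdot 7^{2}\right) 468 = \left(1098 - 110 \cdot 4 \cdot 49\right) 468 = \left(1098 - 21560\right) 468 = \left(-20462\right) 468 = -9576216$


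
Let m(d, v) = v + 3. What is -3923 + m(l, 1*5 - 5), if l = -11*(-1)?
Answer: -3920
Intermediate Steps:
l = 11
m(d, v) = 3 + v
-3923 + m(l, 1*5 - 5) = -3923 + (3 + (1*5 - 5)) = -3923 + (3 + (5 - 5)) = -3923 + (3 + 0) = -3923 + 3 = -3920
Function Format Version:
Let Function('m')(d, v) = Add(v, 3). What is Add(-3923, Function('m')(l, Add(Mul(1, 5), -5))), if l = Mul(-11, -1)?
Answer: -3920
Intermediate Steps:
l = 11
Function('m')(d, v) = Add(3, v)
Add(-3923, Function('m')(l, Add(Mul(1, 5), -5))) = Add(-3923, Add(3, Add(Mul(1, 5), -5))) = Add(-3923, Add(3, Add(5, -5))) = Add(-3923, Add(3, 0)) = Add(-3923, 3) = -3920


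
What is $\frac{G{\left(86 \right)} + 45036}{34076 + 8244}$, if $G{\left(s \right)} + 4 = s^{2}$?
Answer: $\frac{13107}{10580} \approx 1.2388$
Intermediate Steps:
$G{\left(s \right)} = -4 + s^{2}$
$\frac{G{\left(86 \right)} + 45036}{34076 + 8244} = \frac{\left(-4 + 86^{2}\right) + 45036}{34076 + 8244} = \frac{\left(-4 + 7396\right) + 45036}{42320} = \left(7392 + 45036\right) \frac{1}{42320} = 52428 \cdot \frac{1}{42320} = \frac{13107}{10580}$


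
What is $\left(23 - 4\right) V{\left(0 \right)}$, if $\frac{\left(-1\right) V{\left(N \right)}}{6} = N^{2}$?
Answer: $0$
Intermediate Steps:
$V{\left(N \right)} = - 6 N^{2}$
$\left(23 - 4\right) V{\left(0 \right)} = \left(23 - 4\right) \left(- 6 \cdot 0^{2}\right) = \left(23 - 4\right) \left(\left(-6\right) 0\right) = 19 \cdot 0 = 0$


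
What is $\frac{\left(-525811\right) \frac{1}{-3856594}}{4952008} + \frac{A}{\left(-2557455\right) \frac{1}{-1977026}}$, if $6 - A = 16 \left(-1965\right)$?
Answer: $\frac{395769019560413791142399}{16280659932225968720} \approx 24309.0$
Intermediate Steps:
$A = 31446$ ($A = 6 - 16 \left(-1965\right) = 6 - -31440 = 6 + 31440 = 31446$)
$\frac{\left(-525811\right) \frac{1}{-3856594}}{4952008} + \frac{A}{\left(-2557455\right) \frac{1}{-1977026}} = \frac{\left(-525811\right) \frac{1}{-3856594}}{4952008} + \frac{31446}{\left(-2557455\right) \frac{1}{-1977026}} = \left(-525811\right) \left(- \frac{1}{3856594}\right) \frac{1}{4952008} + \frac{31446}{\left(-2557455\right) \left(- \frac{1}{1977026}\right)} = \frac{525811}{3856594} \cdot \frac{1}{4952008} + \frac{31446}{\frac{2557455}{1977026}} = \frac{525811}{19097884340752} + 31446 \cdot \frac{1977026}{2557455} = \frac{525811}{19097884340752} + \frac{20723186532}{852485} = \frac{395769019560413791142399}{16280659932225968720}$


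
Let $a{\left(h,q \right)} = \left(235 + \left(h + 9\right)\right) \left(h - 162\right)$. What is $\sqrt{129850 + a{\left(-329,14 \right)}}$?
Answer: $3 \sqrt{19065} \approx 414.23$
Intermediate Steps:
$a{\left(h,q \right)} = \left(-162 + h\right) \left(244 + h\right)$ ($a{\left(h,q \right)} = \left(235 + \left(9 + h\right)\right) \left(-162 + h\right) = \left(244 + h\right) \left(-162 + h\right) = \left(-162 + h\right) \left(244 + h\right)$)
$\sqrt{129850 + a{\left(-329,14 \right)}} = \sqrt{129850 + \left(-39528 + \left(-329\right)^{2} + 82 \left(-329\right)\right)} = \sqrt{129850 - -41735} = \sqrt{129850 + 41735} = \sqrt{171585} = 3 \sqrt{19065}$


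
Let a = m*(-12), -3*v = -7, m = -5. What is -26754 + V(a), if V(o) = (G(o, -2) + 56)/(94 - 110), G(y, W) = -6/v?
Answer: -1498411/56 ≈ -26757.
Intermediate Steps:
v = 7/3 (v = -⅓*(-7) = 7/3 ≈ 2.3333)
G(y, W) = -18/7 (G(y, W) = -6/7/3 = -6*3/7 = -18/7)
a = 60 (a = -5*(-12) = 60)
V(o) = -187/56 (V(o) = (-18/7 + 56)/(94 - 110) = (374/7)/(-16) = (374/7)*(-1/16) = -187/56)
-26754 + V(a) = -26754 - 187/56 = -1498411/56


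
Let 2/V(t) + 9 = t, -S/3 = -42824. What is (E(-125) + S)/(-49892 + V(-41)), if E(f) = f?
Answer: -3208675/1247301 ≈ -2.5725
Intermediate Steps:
S = 128472 (S = -3*(-42824) = 128472)
V(t) = 2/(-9 + t)
(E(-125) + S)/(-49892 + V(-41)) = (-125 + 128472)/(-49892 + 2/(-9 - 41)) = 128347/(-49892 + 2/(-50)) = 128347/(-49892 + 2*(-1/50)) = 128347/(-49892 - 1/25) = 128347/(-1247301/25) = 128347*(-25/1247301) = -3208675/1247301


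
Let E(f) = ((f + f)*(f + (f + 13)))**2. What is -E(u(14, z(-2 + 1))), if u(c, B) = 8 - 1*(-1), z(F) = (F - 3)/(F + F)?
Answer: -311364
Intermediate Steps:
z(F) = (-3 + F)/(2*F) (z(F) = (-3 + F)/((2*F)) = (-3 + F)*(1/(2*F)) = (-3 + F)/(2*F))
u(c, B) = 9 (u(c, B) = 8 + 1 = 9)
E(f) = 4*f**2*(13 + 2*f)**2 (E(f) = ((2*f)*(f + (13 + f)))**2 = ((2*f)*(13 + 2*f))**2 = (2*f*(13 + 2*f))**2 = 4*f**2*(13 + 2*f)**2)
-E(u(14, z(-2 + 1))) = -4*9**2*(13 + 2*9)**2 = -4*81*(13 + 18)**2 = -4*81*31**2 = -4*81*961 = -1*311364 = -311364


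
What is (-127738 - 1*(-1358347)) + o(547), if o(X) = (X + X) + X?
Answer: 1232250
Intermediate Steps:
o(X) = 3*X (o(X) = 2*X + X = 3*X)
(-127738 - 1*(-1358347)) + o(547) = (-127738 - 1*(-1358347)) + 3*547 = (-127738 + 1358347) + 1641 = 1230609 + 1641 = 1232250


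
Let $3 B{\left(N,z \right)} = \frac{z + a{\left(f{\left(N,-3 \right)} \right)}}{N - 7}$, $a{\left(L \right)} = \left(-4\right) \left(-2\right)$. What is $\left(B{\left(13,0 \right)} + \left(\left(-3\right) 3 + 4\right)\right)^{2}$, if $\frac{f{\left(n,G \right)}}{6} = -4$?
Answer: $\frac{1681}{81} \approx 20.753$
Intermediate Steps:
$f{\left(n,G \right)} = -24$ ($f{\left(n,G \right)} = 6 \left(-4\right) = -24$)
$a{\left(L \right)} = 8$
$B{\left(N,z \right)} = \frac{8 + z}{3 \left(-7 + N\right)}$ ($B{\left(N,z \right)} = \frac{\left(z + 8\right) \frac{1}{N - 7}}{3} = \frac{\left(8 + z\right) \frac{1}{-7 + N}}{3} = \frac{\frac{1}{-7 + N} \left(8 + z\right)}{3} = \frac{8 + z}{3 \left(-7 + N\right)}$)
$\left(B{\left(13,0 \right)} + \left(\left(-3\right) 3 + 4\right)\right)^{2} = \left(\frac{8 + 0}{3 \left(-7 + 13\right)} + \left(\left(-3\right) 3 + 4\right)\right)^{2} = \left(\frac{1}{3} \cdot \frac{1}{6} \cdot 8 + \left(-9 + 4\right)\right)^{2} = \left(\frac{1}{3} \cdot \frac{1}{6} \cdot 8 - 5\right)^{2} = \left(\frac{4}{9} - 5\right)^{2} = \left(- \frac{41}{9}\right)^{2} = \frac{1681}{81}$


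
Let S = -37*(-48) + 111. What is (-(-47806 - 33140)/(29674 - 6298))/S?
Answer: 4497/2450584 ≈ 0.0018351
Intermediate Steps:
S = 1887 (S = 1776 + 111 = 1887)
(-(-47806 - 33140)/(29674 - 6298))/S = -(-47806 - 33140)/(29674 - 6298)/1887 = -(-80946)/23376*(1/1887) = -1*(-13491/3896)*(1/1887) = (13491/3896)*(1/1887) = 4497/2450584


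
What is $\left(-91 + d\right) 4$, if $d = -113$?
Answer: $-816$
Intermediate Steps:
$\left(-91 + d\right) 4 = \left(-91 - 113\right) 4 = \left(-204\right) 4 = -816$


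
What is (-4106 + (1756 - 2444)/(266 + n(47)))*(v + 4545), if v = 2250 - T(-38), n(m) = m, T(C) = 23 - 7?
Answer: -8716885614/313 ≈ -2.7849e+7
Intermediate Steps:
T(C) = 16
v = 2234 (v = 2250 - 1*16 = 2250 - 16 = 2234)
(-4106 + (1756 - 2444)/(266 + n(47)))*(v + 4545) = (-4106 + (1756 - 2444)/(266 + 47))*(2234 + 4545) = (-4106 - 688/313)*6779 = -1285866/313*6779 = -8716885614/313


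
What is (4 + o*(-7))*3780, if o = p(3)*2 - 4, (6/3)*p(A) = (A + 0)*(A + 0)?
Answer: -117180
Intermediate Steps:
p(A) = A**2/2 (p(A) = ((A + 0)*(A + 0))/2 = (A*A)/2 = A**2/2)
o = 5 (o = ((1/2)*3**2)*2 - 4 = ((1/2)*9)*2 - 4 = (9/2)*2 - 4 = 9 - 4 = 5)
(4 + o*(-7))*3780 = (4 + 5*(-7))*3780 = (4 - 35)*3780 = -31*3780 = -117180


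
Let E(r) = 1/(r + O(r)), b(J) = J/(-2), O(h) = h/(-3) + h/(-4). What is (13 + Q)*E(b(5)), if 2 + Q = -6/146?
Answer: -768/73 ≈ -10.521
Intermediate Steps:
Q = -149/73 (Q = -2 - 6/146 = -2 - 6*1/146 = -2 - 3/73 = -149/73 ≈ -2.0411)
O(h) = -7*h/12 (O(h) = h*(-⅓) + h*(-¼) = -h/3 - h/4 = -7*h/12)
b(J) = -J/2 (b(J) = J*(-½) = -J/2)
E(r) = 12/(5*r) (E(r) = 1/(r - 7*r/12) = 1/(5*r/12) = 12/(5*r))
(13 + Q)*E(b(5)) = (13 - 149/73)*(12/(5*((-½*5)))) = 800*(12/(5*(-5/2)))/73 = 800*((12/5)*(-⅖))/73 = (800/73)*(-24/25) = -768/73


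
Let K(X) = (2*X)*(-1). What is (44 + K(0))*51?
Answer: 2244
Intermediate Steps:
K(X) = -2*X
(44 + K(0))*51 = (44 - 2*0)*51 = (44 + 0)*51 = 44*51 = 2244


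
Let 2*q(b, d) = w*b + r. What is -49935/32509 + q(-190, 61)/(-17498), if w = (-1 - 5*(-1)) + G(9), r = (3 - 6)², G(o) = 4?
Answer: -1698404161/1137684964 ≈ -1.4929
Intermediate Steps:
r = 9 (r = (-3)² = 9)
w = 8 (w = (-1 - 5*(-1)) + 4 = (-1 + 5) + 4 = 4 + 4 = 8)
q(b, d) = 9/2 + 4*b (q(b, d) = (8*b + 9)/2 = (9 + 8*b)/2 = 9/2 + 4*b)
-49935/32509 + q(-190, 61)/(-17498) = -49935/32509 + (9/2 + 4*(-190))/(-17498) = -49935*1/32509 + (9/2 - 760)*(-1/17498) = -49935/32509 - 1511/2*(-1/17498) = -49935/32509 + 1511/34996 = -1698404161/1137684964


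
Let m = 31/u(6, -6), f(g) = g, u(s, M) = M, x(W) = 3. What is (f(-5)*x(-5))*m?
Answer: 155/2 ≈ 77.500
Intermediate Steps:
m = -31/6 (m = 31/(-6) = 31*(-1/6) = -31/6 ≈ -5.1667)
(f(-5)*x(-5))*m = -5*3*(-31/6) = -15*(-31/6) = 155/2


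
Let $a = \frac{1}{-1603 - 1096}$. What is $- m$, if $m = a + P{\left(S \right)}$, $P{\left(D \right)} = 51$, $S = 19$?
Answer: $- \frac{137648}{2699} \approx -51.0$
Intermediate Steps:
$a = - \frac{1}{2699}$ ($a = \frac{1}{-2699} = - \frac{1}{2699} \approx -0.00037051$)
$m = \frac{137648}{2699}$ ($m = - \frac{1}{2699} + 51 = \frac{137648}{2699} \approx 51.0$)
$- m = \left(-1\right) \frac{137648}{2699} = - \frac{137648}{2699}$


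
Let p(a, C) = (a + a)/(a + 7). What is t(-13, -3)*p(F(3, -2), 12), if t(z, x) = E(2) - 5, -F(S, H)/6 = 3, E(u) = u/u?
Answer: -144/11 ≈ -13.091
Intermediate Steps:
E(u) = 1
F(S, H) = -18 (F(S, H) = -6*3 = -18)
p(a, C) = 2*a/(7 + a) (p(a, C) = (2*a)/(7 + a) = 2*a/(7 + a))
t(z, x) = -4 (t(z, x) = 1 - 5 = -4)
t(-13, -3)*p(F(3, -2), 12) = -8*(-18)/(7 - 18) = -8*(-18)/(-11) = -8*(-18)*(-1)/11 = -4*36/11 = -144/11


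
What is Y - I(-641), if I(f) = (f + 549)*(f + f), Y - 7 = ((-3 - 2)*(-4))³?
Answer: -109937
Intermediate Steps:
Y = 8007 (Y = 7 + ((-3 - 2)*(-4))³ = 7 + (-5*(-4))³ = 7 + 20³ = 7 + 8000 = 8007)
I(f) = 2*f*(549 + f) (I(f) = (549 + f)*(2*f) = 2*f*(549 + f))
Y - I(-641) = 8007 - 2*(-641)*(549 - 641) = 8007 - 2*(-641)*(-92) = 8007 - 1*117944 = 8007 - 117944 = -109937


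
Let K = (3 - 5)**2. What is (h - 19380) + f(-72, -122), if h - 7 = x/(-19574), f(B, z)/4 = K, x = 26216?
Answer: -189460067/9787 ≈ -19358.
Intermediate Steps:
K = 4 (K = (-2)**2 = 4)
f(B, z) = 16 (f(B, z) = 4*4 = 16)
h = 55401/9787 (h = 7 + 26216/(-19574) = 7 + 26216*(-1/19574) = 7 - 13108/9787 = 55401/9787 ≈ 5.6607)
(h - 19380) + f(-72, -122) = (55401/9787 - 19380) + 16 = -189616659/9787 + 16 = -189460067/9787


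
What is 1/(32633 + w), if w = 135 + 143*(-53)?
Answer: 1/25189 ≈ 3.9700e-5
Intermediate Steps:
w = -7444 (w = 135 - 7579 = -7444)
1/(32633 + w) = 1/(32633 - 7444) = 1/25189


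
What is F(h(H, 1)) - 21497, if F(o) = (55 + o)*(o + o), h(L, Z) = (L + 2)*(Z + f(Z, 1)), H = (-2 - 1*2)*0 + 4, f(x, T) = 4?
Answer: -16397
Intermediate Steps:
H = 4 (H = (-2 - 2)*0 + 4 = -4*0 + 4 = 0 + 4 = 4)
h(L, Z) = (2 + L)*(4 + Z) (h(L, Z) = (L + 2)*(Z + 4) = (2 + L)*(4 + Z))
F(o) = 2*o*(55 + o) (F(o) = (55 + o)*(2*o) = 2*o*(55 + o))
F(h(H, 1)) - 21497 = 2*(8 + 2*1 + 4*4 + 4*1)*(55 + (8 + 2*1 + 4*4 + 4*1)) - 21497 = 2*(8 + 2 + 16 + 4)*(55 + (8 + 2 + 16 + 4)) - 21497 = 2*30*(55 + 30) - 21497 = 2*30*85 - 21497 = 5100 - 21497 = -16397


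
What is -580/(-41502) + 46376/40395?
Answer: 108229214/93137405 ≈ 1.1620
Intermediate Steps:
-580/(-41502) + 46376/40395 = -580*(-1/41502) + 46376*(1/40395) = 290/20751 + 46376/40395 = 108229214/93137405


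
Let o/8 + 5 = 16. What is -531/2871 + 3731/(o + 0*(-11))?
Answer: 107727/2552 ≈ 42.213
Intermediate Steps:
o = 88 (o = -40 + 8*16 = -40 + 128 = 88)
-531/2871 + 3731/(o + 0*(-11)) = -531/2871 + 3731/(88 + 0*(-11)) = -531*1/2871 + 3731/(88 + 0) = -59/319 + 3731/88 = 107727/2552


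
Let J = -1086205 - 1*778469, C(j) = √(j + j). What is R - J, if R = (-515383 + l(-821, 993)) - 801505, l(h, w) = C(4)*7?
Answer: 547786 + 14*√2 ≈ 5.4781e+5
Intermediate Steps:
C(j) = √2*√j (C(j) = √(2*j) = √2*√j)
l(h, w) = 14*√2 (l(h, w) = (√2*√4)*7 = (√2*2)*7 = (2*√2)*7 = 14*√2)
J = -1864674 (J = -1086205 - 778469 = -1864674)
R = -1316888 + 14*√2 (R = (-515383 + 14*√2) - 801505 = -1316888 + 14*√2 ≈ -1.3169e+6)
R - J = (-1316888 + 14*√2) - 1*(-1864674) = (-1316888 + 14*√2) + 1864674 = 547786 + 14*√2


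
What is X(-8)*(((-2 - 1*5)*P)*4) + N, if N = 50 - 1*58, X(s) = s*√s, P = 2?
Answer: -8 + 896*I*√2 ≈ -8.0 + 1267.1*I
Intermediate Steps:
X(s) = s^(3/2)
N = -8 (N = 50 - 58 = -8)
X(-8)*(((-2 - 1*5)*P)*4) + N = (-8)^(3/2)*(((-2 - 1*5)*2)*4) - 8 = (-16*I*√2)*(((-2 - 5)*2)*4) - 8 = (-16*I*√2)*(-7*2*4) - 8 = (-16*I*√2)*(-14*4) - 8 = -16*I*√2*(-56) - 8 = 896*I*√2 - 8 = -8 + 896*I*√2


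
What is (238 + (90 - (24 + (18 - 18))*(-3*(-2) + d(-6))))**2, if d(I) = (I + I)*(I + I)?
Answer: 10705984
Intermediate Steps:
d(I) = 4*I**2 (d(I) = (2*I)*(2*I) = 4*I**2)
(238 + (90 - (24 + (18 - 18))*(-3*(-2) + d(-6))))**2 = (238 + (90 - (24 + (18 - 18))*(-3*(-2) + 4*(-6)**2)))**2 = (238 + (90 - (24 + 0)*(6 + 4*36)))**2 = (238 + (90 - 24*(6 + 144)))**2 = (238 + (90 - 24*150))**2 = (238 + (90 - 1*3600))**2 = (238 + (90 - 3600))**2 = (238 - 3510)**2 = (-3272)**2 = 10705984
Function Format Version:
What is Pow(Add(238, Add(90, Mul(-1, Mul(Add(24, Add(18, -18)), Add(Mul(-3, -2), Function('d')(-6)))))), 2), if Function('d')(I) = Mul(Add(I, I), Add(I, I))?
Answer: 10705984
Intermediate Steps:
Function('d')(I) = Mul(4, Pow(I, 2)) (Function('d')(I) = Mul(Mul(2, I), Mul(2, I)) = Mul(4, Pow(I, 2)))
Pow(Add(238, Add(90, Mul(-1, Mul(Add(24, Add(18, -18)), Add(Mul(-3, -2), Function('d')(-6)))))), 2) = Pow(Add(238, Add(90, Mul(-1, Mul(Add(24, Add(18, -18)), Add(Mul(-3, -2), Mul(4, Pow(-6, 2))))))), 2) = Pow(Add(238, Add(90, Mul(-1, Mul(Add(24, 0), Add(6, Mul(4, 36)))))), 2) = Pow(Add(238, Add(90, Mul(-1, Mul(24, Add(6, 144))))), 2) = Pow(Add(238, Add(90, Mul(-1, Mul(24, 150)))), 2) = Pow(Add(238, Add(90, Mul(-1, 3600))), 2) = Pow(Add(238, Add(90, -3600)), 2) = Pow(Add(238, -3510), 2) = Pow(-3272, 2) = 10705984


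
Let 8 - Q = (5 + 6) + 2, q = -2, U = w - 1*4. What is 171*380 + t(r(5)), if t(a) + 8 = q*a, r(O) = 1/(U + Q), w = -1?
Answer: 324861/5 ≈ 64972.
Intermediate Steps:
U = -5 (U = -1 - 1*4 = -1 - 4 = -5)
Q = -5 (Q = 8 - ((5 + 6) + 2) = 8 - (11 + 2) = 8 - 1*13 = 8 - 13 = -5)
r(O) = -1/10 (r(O) = 1/(-5 - 5) = 1/(-10) = -1/10)
t(a) = -8 - 2*a
171*380 + t(r(5)) = 171*380 + (-8 - 2*(-1/10)) = 64980 + (-8 + 1/5) = 64980 - 39/5 = 324861/5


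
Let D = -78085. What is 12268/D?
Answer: -12268/78085 ≈ -0.15711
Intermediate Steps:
12268/D = 12268/(-78085) = 12268*(-1/78085) = -12268/78085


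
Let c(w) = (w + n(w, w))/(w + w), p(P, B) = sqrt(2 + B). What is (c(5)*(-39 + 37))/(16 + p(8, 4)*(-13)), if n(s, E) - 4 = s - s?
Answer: 72/1895 + 117*sqrt(6)/3790 ≈ 0.11361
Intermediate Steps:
n(s, E) = 4 (n(s, E) = 4 + (s - s) = 4 + 0 = 4)
c(w) = (4 + w)/(2*w) (c(w) = (w + 4)/(w + w) = (4 + w)/((2*w)) = (4 + w)*(1/(2*w)) = (4 + w)/(2*w))
(c(5)*(-39 + 37))/(16 + p(8, 4)*(-13)) = (((1/2)*(4 + 5)/5)*(-39 + 37))/(16 + sqrt(2 + 4)*(-13)) = (((1/2)*(1/5)*9)*(-2))/(16 + sqrt(6)*(-13)) = ((9/10)*(-2))/(16 - 13*sqrt(6)) = -9/(5*(16 - 13*sqrt(6)))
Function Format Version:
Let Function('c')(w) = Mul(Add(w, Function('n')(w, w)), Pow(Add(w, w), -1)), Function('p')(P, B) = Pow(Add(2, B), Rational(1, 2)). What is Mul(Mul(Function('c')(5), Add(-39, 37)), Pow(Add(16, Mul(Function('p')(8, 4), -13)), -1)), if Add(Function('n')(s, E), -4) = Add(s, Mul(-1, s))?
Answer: Add(Rational(72, 1895), Mul(Rational(117, 3790), Pow(6, Rational(1, 2)))) ≈ 0.11361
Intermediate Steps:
Function('n')(s, E) = 4 (Function('n')(s, E) = Add(4, Add(s, Mul(-1, s))) = Add(4, 0) = 4)
Function('c')(w) = Mul(Rational(1, 2), Pow(w, -1), Add(4, w)) (Function('c')(w) = Mul(Add(w, 4), Pow(Add(w, w), -1)) = Mul(Add(4, w), Pow(Mul(2, w), -1)) = Mul(Add(4, w), Mul(Rational(1, 2), Pow(w, -1))) = Mul(Rational(1, 2), Pow(w, -1), Add(4, w)))
Mul(Mul(Function('c')(5), Add(-39, 37)), Pow(Add(16, Mul(Function('p')(8, 4), -13)), -1)) = Mul(Mul(Mul(Rational(1, 2), Pow(5, -1), Add(4, 5)), Add(-39, 37)), Pow(Add(16, Mul(Pow(Add(2, 4), Rational(1, 2)), -13)), -1)) = Mul(Mul(Mul(Rational(1, 2), Rational(1, 5), 9), -2), Pow(Add(16, Mul(Pow(6, Rational(1, 2)), -13)), -1)) = Mul(Mul(Rational(9, 10), -2), Pow(Add(16, Mul(-13, Pow(6, Rational(1, 2)))), -1)) = Mul(Rational(-9, 5), Pow(Add(16, Mul(-13, Pow(6, Rational(1, 2)))), -1))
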